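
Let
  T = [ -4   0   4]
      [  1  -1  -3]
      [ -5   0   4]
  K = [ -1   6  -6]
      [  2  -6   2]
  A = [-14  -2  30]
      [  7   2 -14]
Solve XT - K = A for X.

XT = A + K = [[-15, 4, 24], [9, -4, -12]].
T is on the right of X, so right-multiply by T⁻¹: X = (A + K)T⁻¹.
det T = -4, so T⁻¹ = [[1, 0, -1], [-11/4, -1, 2], [5/4, 0, -1]].
X = (A + K)T⁻¹ = [[4, -4, -1], [5, 4, -5]].

X = [[4, -4, -1], [5, 4, -5]]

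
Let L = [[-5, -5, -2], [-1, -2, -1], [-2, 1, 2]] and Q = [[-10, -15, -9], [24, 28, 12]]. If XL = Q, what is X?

Right-multiplying both sides by L⁻¹ gives X = QL⁻¹.
det L = 5; the adjugate gives L⁻¹ = [[-3/5, 8/5, 1/5], [4/5, -14/5, -3/5], [-1, 3, 1]].
X = QL⁻¹ = [[-10, -15, -9], [24, 28, 12]] · [[-3/5, 8/5, 1/5], [4/5, -14/5, -3/5], [-1, 3, 1]] = [[3, -1, -2], [-4, -4, 0]].

X = [[3, -1, -2], [-4, -4, 0]]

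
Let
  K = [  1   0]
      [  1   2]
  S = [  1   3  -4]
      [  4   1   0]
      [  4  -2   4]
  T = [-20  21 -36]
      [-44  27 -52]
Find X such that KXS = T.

X = [[4, -1, -5], [0, -1, -2]]

X = K⁻¹TS⁻¹ (apply K⁻¹ on the left and S⁻¹ on the right).
det K = 2, so K⁻¹ = [[1, 0], [-1/2, 1/2]].
det S = 4; the adjugate gives S⁻¹ = [[1, -1, 1], [-4, 5, -4], [-3, 7/2, -11/4]].
K⁻¹T = [[-20, 21, -36], [-12, 3, -8]].
X = (K⁻¹T)S⁻¹ = [[4, -1, -5], [0, -1, -2]].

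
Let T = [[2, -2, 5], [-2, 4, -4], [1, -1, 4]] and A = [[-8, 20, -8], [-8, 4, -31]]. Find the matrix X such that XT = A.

T is on the right of X, so right-multiply by T⁻¹: X = AT⁻¹.
det T = 6, so T⁻¹ = [[2, 1/2, -2], [2/3, 1/2, -1/3], [-1/3, 0, 2/3]].
X = AT⁻¹ = [[-8, 20, -8], [-8, 4, -31]] · [[2, 1/2, -2], [2/3, 1/2, -1/3], [-1/3, 0, 2/3]] = [[0, 6, 4], [-3, -2, -6]].

X = [[0, 6, 4], [-3, -2, -6]]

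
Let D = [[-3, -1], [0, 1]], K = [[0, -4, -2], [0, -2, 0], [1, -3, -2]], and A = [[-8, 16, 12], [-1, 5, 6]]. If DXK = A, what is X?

X = [[0, -1, 3], [-2, 3, -1]]

Isolating X: multiply by D⁻¹ from the left and K⁻¹ from the right, so X = D⁻¹AK⁻¹.
D has determinant -3; D⁻¹ = [[-1/3, -1/3], [0, 1]].
det K = -4, so K⁻¹ = [[-1, 1/2, 1], [0, -1/2, 0], [-1/2, 1, 0]].
D⁻¹A = [[3, -7, -6], [-1, 5, 6]].
X = (D⁻¹A)K⁻¹ = [[0, -1, 3], [-2, 3, -1]].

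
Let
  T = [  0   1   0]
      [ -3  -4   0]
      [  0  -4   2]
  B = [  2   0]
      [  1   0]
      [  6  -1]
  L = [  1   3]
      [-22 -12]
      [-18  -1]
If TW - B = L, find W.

TW = L + B = [[3, 3], [-21, -12], [-12, -2]].
Since T multiplies W on the left, W = T⁻¹(L + B).
T has determinant 6; T⁻¹ = [[-4/3, -1/3, 0], [1, 0, 0], [2, 0, 1/2]].
W = T⁻¹(L + B) = [[3, 0], [3, 3], [0, 5]].

W = [[3, 0], [3, 3], [0, 5]]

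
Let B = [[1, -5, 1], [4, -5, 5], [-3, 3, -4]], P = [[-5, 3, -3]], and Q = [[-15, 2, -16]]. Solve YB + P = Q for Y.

Y = [[4, -5, -2]]

YB = Q − P = [[-10, -1, -13]].
B is on the right of Y, so right-multiply by B⁻¹: Y = (Q − P)B⁻¹.
B has determinant -3; B⁻¹ = [[-5/3, 17/3, 20/3], [-1/3, 1/3, 1/3], [1, -4, -5]].
Y = (Q − P)B⁻¹ = [[4, -5, -2]].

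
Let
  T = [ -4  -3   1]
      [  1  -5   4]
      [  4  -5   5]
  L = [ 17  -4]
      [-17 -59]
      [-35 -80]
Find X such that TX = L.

Left-multiplying both sides by T⁻¹ gives X = T⁻¹L.
det T = 2; the adjugate gives T⁻¹ = [[-5/2, 5, -7/2], [11/2, -12, 17/2], [15/2, -16, 23/2]].
X = T⁻¹L = [[-5/2, 5, -7/2], [11/2, -12, 17/2], [15/2, -16, 23/2]] · [[17, -4], [-17, -59], [-35, -80]] = [[-5, -5], [0, 6], [-3, -6]].

X = [[-5, -5], [0, 6], [-3, -6]]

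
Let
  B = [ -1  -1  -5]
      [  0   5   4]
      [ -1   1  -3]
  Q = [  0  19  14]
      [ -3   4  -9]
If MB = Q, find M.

Right-multiplying both sides by B⁻¹ gives M = QB⁻¹.
det B = -2, so B⁻¹ = [[19/2, 4, -21/2], [2, 1, -2], [-5/2, -1, 5/2]].
M = QB⁻¹ = [[0, 19, 14], [-3, 4, -9]] · [[19/2, 4, -21/2], [2, 1, -2], [-5/2, -1, 5/2]] = [[3, 5, -3], [2, 1, 1]].

M = [[3, 5, -3], [2, 1, 1]]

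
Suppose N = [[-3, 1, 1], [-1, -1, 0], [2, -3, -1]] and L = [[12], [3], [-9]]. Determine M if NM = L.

M = [[-3], [0], [3]]

N is on the left of M, so left-multiply by N⁻¹: M = N⁻¹L.
det N = 1; the adjugate gives N⁻¹ = [[1, -2, 1], [-1, 1, -1], [5, -7, 4]].
M = N⁻¹L = [[1, -2, 1], [-1, 1, -1], [5, -7, 4]] · [[12], [3], [-9]] = [[-3], [0], [3]].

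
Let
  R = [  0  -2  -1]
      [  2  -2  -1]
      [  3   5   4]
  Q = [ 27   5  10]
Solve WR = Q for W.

W = [[4, 6, 5]]

Right-multiplying both sides by R⁻¹ gives W = QR⁻¹.
det R = 6, so R⁻¹ = [[-1/2, 1/2, 0], [-11/6, 1/2, -1/3], [8/3, -1, 2/3]].
W = QR⁻¹ = [[27, 5, 10]] · [[-1/2, 1/2, 0], [-11/6, 1/2, -1/3], [8/3, -1, 2/3]] = [[4, 6, 5]].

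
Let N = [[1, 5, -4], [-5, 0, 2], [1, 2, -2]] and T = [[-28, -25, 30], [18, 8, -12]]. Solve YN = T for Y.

Y = [[-3, 4, -5], [4, -4, -6]]

Right-multiplying both sides by N⁻¹ gives Y = TN⁻¹.
N has determinant -4; N⁻¹ = [[1, -1/2, -5/2], [2, -1/2, -9/2], [5/2, -3/4, -25/4]].
Y = TN⁻¹ = [[-28, -25, 30], [18, 8, -12]] · [[1, -1/2, -5/2], [2, -1/2, -9/2], [5/2, -3/4, -25/4]] = [[-3, 4, -5], [4, -4, -6]].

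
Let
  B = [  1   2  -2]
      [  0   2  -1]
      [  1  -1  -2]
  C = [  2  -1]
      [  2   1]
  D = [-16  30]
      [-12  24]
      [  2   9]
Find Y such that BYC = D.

Y = [[1, -3], [-5, 2], [5, -5]]

Left-multiply by B⁻¹ and right-multiply by C⁻¹: Y = B⁻¹DC⁻¹.
B has determinant -3; B⁻¹ = [[5/3, -2, -2/3], [1/3, 0, -1/3], [2/3, -1, -2/3]].
det C = 4, so C⁻¹ = [[1/4, 1/4], [-1/2, 1/2]].
B⁻¹D = [[-4, -4], [-6, 7], [0, -10]].
Y = (B⁻¹D)C⁻¹ = [[1, -3], [-5, 2], [5, -5]].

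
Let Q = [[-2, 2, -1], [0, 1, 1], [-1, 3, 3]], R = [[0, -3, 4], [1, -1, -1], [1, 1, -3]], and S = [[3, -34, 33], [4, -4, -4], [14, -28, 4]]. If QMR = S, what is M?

Left-multiply by Q⁻¹ and right-multiply by R⁻¹: M = Q⁻¹SR⁻¹.
Q has determinant -3; Q⁻¹ = [[0, 3, -1], [1/3, 7/3, -2/3], [-1/3, -4/3, 2/3]].
det R = 2; the adjugate gives R⁻¹ = [[2, -5/2, 7/2], [1, -2, 2], [1, -3/2, 3/2]].
Q⁻¹S = [[-2, 16, -16], [1, -2, -1], [3, -2, -3]].
M = (Q⁻¹S)R⁻¹ = [[-4, -3, 1], [-1, 3, -2], [1, 1, 2]].

M = [[-4, -3, 1], [-1, 3, -2], [1, 1, 2]]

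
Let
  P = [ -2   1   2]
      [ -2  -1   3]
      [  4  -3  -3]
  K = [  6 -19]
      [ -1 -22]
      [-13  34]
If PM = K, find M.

P is on the left of M, so left-multiply by P⁻¹: M = P⁻¹K.
P has determinant 2; P⁻¹ = [[6, -3/2, 5/2], [3, -1, 1], [5, -1, 2]].
M = P⁻¹K = [[6, -3/2, 5/2], [3, -1, 1], [5, -1, 2]] · [[6, -19], [-1, -22], [-13, 34]] = [[5, 4], [6, -1], [5, -5]].

M = [[5, 4], [6, -1], [5, -5]]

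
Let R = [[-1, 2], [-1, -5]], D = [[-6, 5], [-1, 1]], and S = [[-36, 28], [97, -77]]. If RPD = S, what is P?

P = R⁻¹SD⁻¹ (apply R⁻¹ on the left and D⁻¹ on the right).
det R = 7; the adjugate gives R⁻¹ = [[-5/7, -2/7], [1/7, -1/7]].
D has determinant -1; D⁻¹ = [[-1, 5], [-1, 6]].
R⁻¹S = [[-2, 2], [-19, 15]].
P = (R⁻¹S)D⁻¹ = [[0, 2], [4, -5]].

P = [[0, 2], [4, -5]]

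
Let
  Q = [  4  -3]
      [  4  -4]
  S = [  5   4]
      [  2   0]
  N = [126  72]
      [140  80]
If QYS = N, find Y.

Isolating Y: multiply by Q⁻¹ from the left and S⁻¹ from the right, so Y = Q⁻¹NS⁻¹.
det Q = -4, so Q⁻¹ = [[1, -3/4], [1, -1]].
det S = -8, so S⁻¹ = [[0, 1/2], [1/4, -5/8]].
Q⁻¹N = [[21, 12], [-14, -8]].
Y = (Q⁻¹N)S⁻¹ = [[3, 3], [-2, -2]].

Y = [[3, 3], [-2, -2]]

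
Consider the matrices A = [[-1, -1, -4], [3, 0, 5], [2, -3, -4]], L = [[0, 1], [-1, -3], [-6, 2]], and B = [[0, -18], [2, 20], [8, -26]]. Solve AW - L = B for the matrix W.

W = [[2, -1], [2, 2], [-1, 4]]

AW = B + L = [[0, -17], [1, 17], [2, -24]].
Left-multiplying both sides by A⁻¹ gives W = A⁻¹(B + L).
det A = -1; the adjugate gives A⁻¹ = [[-15, -8, 5], [-22, -12, 7], [9, 5, -3]].
W = A⁻¹(B + L) = [[2, -1], [2, 2], [-1, 4]].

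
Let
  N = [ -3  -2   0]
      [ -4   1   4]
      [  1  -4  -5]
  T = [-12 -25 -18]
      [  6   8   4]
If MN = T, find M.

Since N sits to the right of M, M = TN⁻¹.
det N = -1, so N⁻¹ = [[-11, 10, 8], [16, -15, -12], [-15, 14, 11]].
M = TN⁻¹ = [[-12, -25, -18], [6, 8, 4]] · [[-11, 10, 8], [16, -15, -12], [-15, 14, 11]] = [[2, 3, 6], [2, -4, -4]].

M = [[2, 3, 6], [2, -4, -4]]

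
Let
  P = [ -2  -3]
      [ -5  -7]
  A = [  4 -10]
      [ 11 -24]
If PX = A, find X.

X = [[-5, 2], [2, 2]]

Since P multiplies X on the left, X = P⁻¹A.
det P = -1, so P⁻¹ = [[7, -3], [-5, 2]].
X = P⁻¹A = [[7, -3], [-5, 2]] · [[4, -10], [11, -24]] = [[-5, 2], [2, 2]].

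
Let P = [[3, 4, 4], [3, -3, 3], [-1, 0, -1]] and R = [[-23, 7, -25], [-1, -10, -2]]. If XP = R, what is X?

Right-multiplying both sides by P⁻¹ gives X = RP⁻¹.
P has determinant -3; P⁻¹ = [[-1, -4/3, -8], [0, -1/3, -1], [1, 4/3, 7]].
X = RP⁻¹ = [[-23, 7, -25], [-1, -10, -2]] · [[-1, -4/3, -8], [0, -1/3, -1], [1, 4/3, 7]] = [[-2, -5, 2], [-1, 2, 4]].

X = [[-2, -5, 2], [-1, 2, 4]]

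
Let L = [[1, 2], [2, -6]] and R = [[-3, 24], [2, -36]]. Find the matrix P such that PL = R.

L is on the right of P, so right-multiply by L⁻¹: P = RL⁻¹.
det L = -10; the adjugate gives L⁻¹ = [[3/5, 1/5], [1/5, -1/10]].
P = RL⁻¹ = [[-3, 24], [2, -36]] · [[3/5, 1/5], [1/5, -1/10]] = [[3, -3], [-6, 4]].

P = [[3, -3], [-6, 4]]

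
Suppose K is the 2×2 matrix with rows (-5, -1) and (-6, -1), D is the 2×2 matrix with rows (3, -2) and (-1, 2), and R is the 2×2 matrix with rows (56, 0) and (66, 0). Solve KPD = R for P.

Isolating P: multiply by K⁻¹ from the left and D⁻¹ from the right, so P = K⁻¹RD⁻¹.
det K = -1, so K⁻¹ = [[1, -1], [-6, 5]].
det D = 4, so D⁻¹ = [[1/2, 1/2], [1/4, 3/4]].
K⁻¹R = [[-10, 0], [-6, 0]].
P = (K⁻¹R)D⁻¹ = [[-5, -5], [-3, -3]].

P = [[-5, -5], [-3, -3]]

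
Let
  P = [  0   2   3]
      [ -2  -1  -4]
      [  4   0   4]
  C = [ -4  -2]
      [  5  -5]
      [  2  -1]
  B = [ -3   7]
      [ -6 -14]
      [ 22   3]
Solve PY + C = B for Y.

Y = [[4, -4], [-1, -3], [1, 5]]

PY = B − C = [[1, 9], [-11, -9], [20, 4]].
P is on the left of Y, so left-multiply by P⁻¹: Y = P⁻¹(B − C).
det P = -4; the adjugate gives P⁻¹ = [[1, 2, 5/4], [2, 3, 3/2], [-1, -2, -1]].
Y = P⁻¹(B − C) = [[4, -4], [-1, -3], [1, 5]].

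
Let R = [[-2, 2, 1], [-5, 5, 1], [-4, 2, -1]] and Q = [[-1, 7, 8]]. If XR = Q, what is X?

X = [[4, 1, -3]]

Since R sits to the right of X, X = QR⁻¹.
det R = 6, so R⁻¹ = [[-7/6, 2/3, -1/2], [-3/2, 1, -1/2], [5/3, -2/3, 0]].
X = QR⁻¹ = [[-1, 7, 8]] · [[-7/6, 2/3, -1/2], [-3/2, 1, -1/2], [5/3, -2/3, 0]] = [[4, 1, -3]].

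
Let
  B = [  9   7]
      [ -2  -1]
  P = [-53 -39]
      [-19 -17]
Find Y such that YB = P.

Since B sits to the right of Y, Y = PB⁻¹.
det B = 5, so B⁻¹ = [[-1/5, -7/5], [2/5, 9/5]].
Y = PB⁻¹ = [[-53, -39], [-19, -17]] · [[-1/5, -7/5], [2/5, 9/5]] = [[-5, 4], [-3, -4]].

Y = [[-5, 4], [-3, -4]]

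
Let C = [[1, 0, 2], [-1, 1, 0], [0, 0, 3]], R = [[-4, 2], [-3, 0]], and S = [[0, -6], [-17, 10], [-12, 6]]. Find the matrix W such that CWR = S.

W = [[-5, 4], [0, 3], [1, 0]]

W = C⁻¹SR⁻¹ (apply C⁻¹ on the left and R⁻¹ on the right).
det C = 3; the adjugate gives C⁻¹ = [[1, 0, -2/3], [1, 1, -2/3], [0, 0, 1/3]].
det R = 6; the adjugate gives R⁻¹ = [[0, -1/3], [1/2, -2/3]].
C⁻¹S = [[8, -10], [-9, 0], [-4, 2]].
W = (C⁻¹S)R⁻¹ = [[-5, 4], [0, 3], [1, 0]].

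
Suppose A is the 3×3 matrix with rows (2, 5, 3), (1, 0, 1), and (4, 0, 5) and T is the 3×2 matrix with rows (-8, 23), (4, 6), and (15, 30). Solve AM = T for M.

Since A multiplies M on the left, M = A⁻¹T.
det A = -5, so A⁻¹ = [[0, 5, -1], [1/5, 2/5, -1/5], [0, -4, 1]].
M = A⁻¹T = [[0, 5, -1], [1/5, 2/5, -1/5], [0, -4, 1]] · [[-8, 23], [4, 6], [15, 30]] = [[5, 0], [-3, 1], [-1, 6]].

M = [[5, 0], [-3, 1], [-1, 6]]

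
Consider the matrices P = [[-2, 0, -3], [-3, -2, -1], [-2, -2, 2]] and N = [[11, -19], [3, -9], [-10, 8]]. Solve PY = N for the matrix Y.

Y = [[2, 2], [-2, -1], [-5, 5]]

Left-multiplying both sides by P⁻¹ gives Y = P⁻¹N.
det P = 6; the adjugate gives P⁻¹ = [[-1, 1, -1], [4/3, -5/3, 7/6], [1/3, -2/3, 2/3]].
Y = P⁻¹N = [[-1, 1, -1], [4/3, -5/3, 7/6], [1/3, -2/3, 2/3]] · [[11, -19], [3, -9], [-10, 8]] = [[2, 2], [-2, -1], [-5, 5]].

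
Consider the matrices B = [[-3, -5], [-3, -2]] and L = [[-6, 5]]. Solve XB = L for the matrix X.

X = [[-3, 5]]

Right-multiplying both sides by B⁻¹ gives X = LB⁻¹.
B has determinant -9; B⁻¹ = [[2/9, -5/9], [-1/3, 1/3]].
X = LB⁻¹ = [[-6, 5]] · [[2/9, -5/9], [-1/3, 1/3]] = [[-3, 5]].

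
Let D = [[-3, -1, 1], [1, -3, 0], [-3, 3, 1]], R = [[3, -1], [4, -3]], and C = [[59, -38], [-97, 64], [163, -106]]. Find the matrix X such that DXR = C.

Isolating X: multiply by D⁻¹ from the left and R⁻¹ from the right, so X = D⁻¹CR⁻¹.
det D = 4, so D⁻¹ = [[-3/4, 1, 3/4], [-1/4, 0, 1/4], [-3/2, 3, 5/2]].
R has determinant -5; R⁻¹ = [[3/5, -1/5], [4/5, -3/5]].
D⁻¹C = [[-19, 13], [26, -17], [28, -16]].
X = (D⁻¹C)R⁻¹ = [[-1, -4], [2, 5], [4, 4]].

X = [[-1, -4], [2, 5], [4, 4]]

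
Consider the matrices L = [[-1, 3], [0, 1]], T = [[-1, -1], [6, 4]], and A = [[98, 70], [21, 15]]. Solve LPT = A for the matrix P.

P = [[5, -5], [-3, 3]]

Left-multiply by L⁻¹ and right-multiply by T⁻¹: P = L⁻¹AT⁻¹.
det L = -1, so L⁻¹ = [[-1, 3], [0, 1]].
det T = 2, so T⁻¹ = [[2, 1/2], [-3, -1/2]].
L⁻¹A = [[-35, -25], [21, 15]].
P = (L⁻¹A)T⁻¹ = [[5, -5], [-3, 3]].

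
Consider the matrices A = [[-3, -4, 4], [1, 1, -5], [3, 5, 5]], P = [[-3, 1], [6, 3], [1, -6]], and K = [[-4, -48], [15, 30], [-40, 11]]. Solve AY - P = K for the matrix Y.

AY = K + P = [[-7, -47], [21, 33], [-39, 5]].
A is on the left of Y, so left-multiply by A⁻¹: Y = A⁻¹(K + P).
A has determinant -2; A⁻¹ = [[-15, -20, -8], [10, 27/2, 11/2], [-1, -3/2, -1/2]].
Y = A⁻¹(K + P) = [[-3, 5], [-1, 3], [-5, -5]].

Y = [[-3, 5], [-1, 3], [-5, -5]]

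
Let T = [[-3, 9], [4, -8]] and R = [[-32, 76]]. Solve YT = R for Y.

Y = [[4, -5]]

Since T sits to the right of Y, Y = RT⁻¹.
det T = -12, so T⁻¹ = [[2/3, 3/4], [1/3, 1/4]].
Y = RT⁻¹ = [[-32, 76]] · [[2/3, 3/4], [1/3, 1/4]] = [[4, -5]].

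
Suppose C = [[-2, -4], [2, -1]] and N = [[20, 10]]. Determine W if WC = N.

C is on the right of W, so right-multiply by C⁻¹: W = NC⁻¹.
det C = 10; the adjugate gives C⁻¹ = [[-1/10, 2/5], [-1/5, -1/5]].
W = NC⁻¹ = [[20, 10]] · [[-1/10, 2/5], [-1/5, -1/5]] = [[-4, 6]].

W = [[-4, 6]]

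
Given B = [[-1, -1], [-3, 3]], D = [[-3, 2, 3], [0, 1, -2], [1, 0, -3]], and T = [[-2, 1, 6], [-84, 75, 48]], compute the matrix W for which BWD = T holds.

W = [[-4, -5, 3], [5, 2, 2]]

Isolating W: multiply by B⁻¹ from the left and D⁻¹ from the right, so W = B⁻¹TD⁻¹.
B has determinant -6; B⁻¹ = [[-1/2, -1/6], [-1/2, 1/6]].
det D = 2; the adjugate gives D⁻¹ = [[-3/2, 3, -7/2], [-1, 3, -3], [-1/2, 1, -3/2]].
B⁻¹T = [[15, -13, -11], [-13, 12, 5]].
W = (B⁻¹T)D⁻¹ = [[-4, -5, 3], [5, 2, 2]].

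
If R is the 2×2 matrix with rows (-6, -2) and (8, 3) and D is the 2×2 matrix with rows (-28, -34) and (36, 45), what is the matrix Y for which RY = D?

Y = [[6, 6], [-4, -1]]

Since R multiplies Y on the left, Y = R⁻¹D.
R has determinant -2; R⁻¹ = [[-3/2, -1], [4, 3]].
Y = R⁻¹D = [[-3/2, -1], [4, 3]] · [[-28, -34], [36, 45]] = [[6, 6], [-4, -1]].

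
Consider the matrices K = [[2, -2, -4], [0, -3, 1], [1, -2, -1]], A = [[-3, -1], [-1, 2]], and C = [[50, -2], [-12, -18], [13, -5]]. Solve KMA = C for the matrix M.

M = [[-2, 5], [-1, 3], [3, 3]]

Left-multiply by K⁻¹ and right-multiply by A⁻¹: M = K⁻¹CA⁻¹.
det K = -4, so K⁻¹ = [[-5/4, -3/2, 7/2], [-1/4, -1/2, 1/2], [-3/4, -1/2, 3/2]].
A has determinant -7; A⁻¹ = [[-2/7, -1/7], [-1/7, 3/7]].
K⁻¹C = [[1, 12], [0, 7], [-12, 3]].
M = (K⁻¹C)A⁻¹ = [[-2, 5], [-1, 3], [3, 3]].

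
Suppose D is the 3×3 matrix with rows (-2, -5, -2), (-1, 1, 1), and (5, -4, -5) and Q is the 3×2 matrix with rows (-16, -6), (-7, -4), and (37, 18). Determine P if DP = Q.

D is on the left of P, so left-multiply by D⁻¹: P = D⁻¹Q.
det D = 4, so D⁻¹ = [[-1/4, -17/4, -3/4], [0, 5, 1], [-1/4, -33/4, -7/4]].
P = D⁻¹Q = [[-1/4, -17/4, -3/4], [0, 5, 1], [-1/4, -33/4, -7/4]] · [[-16, -6], [-7, -4], [37, 18]] = [[6, 5], [2, -2], [-3, 3]].

P = [[6, 5], [2, -2], [-3, 3]]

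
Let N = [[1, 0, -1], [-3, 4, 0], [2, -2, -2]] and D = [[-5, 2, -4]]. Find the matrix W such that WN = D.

W = [[-6, 3, 5]]

Since N sits to the right of W, W = DN⁻¹.
det N = -6, so N⁻¹ = [[4/3, -1/3, -2/3], [1, 0, -1/2], [1/3, -1/3, -2/3]].
W = DN⁻¹ = [[-5, 2, -4]] · [[4/3, -1/3, -2/3], [1, 0, -1/2], [1/3, -1/3, -2/3]] = [[-6, 3, 5]].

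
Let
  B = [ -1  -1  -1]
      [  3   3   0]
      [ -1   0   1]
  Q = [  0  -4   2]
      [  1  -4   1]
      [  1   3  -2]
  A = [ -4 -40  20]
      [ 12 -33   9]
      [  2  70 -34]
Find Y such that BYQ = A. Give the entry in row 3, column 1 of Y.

Left-multiply by B⁻¹ and right-multiply by Q⁻¹: Y = B⁻¹AQ⁻¹.
B has determinant -3; B⁻¹ = [[-1, -1/3, -1], [1, 2/3, 1], [-1, -1/3, 0]].
det Q = 2, so Q⁻¹ = [[5/2, -1, 2], [3/2, -1, 1], [7/2, -2, 2]].
B⁻¹A = [[-2, -19, 11], [6, 8, -8], [0, 51, -23]].
Y = (B⁻¹A)Q⁻¹ = [[5, -1, -1], [-1, 2, 4], [-4, -5, 5]].

-4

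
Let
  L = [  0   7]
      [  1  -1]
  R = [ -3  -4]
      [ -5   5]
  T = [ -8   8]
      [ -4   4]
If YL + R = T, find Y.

Y = [[1, -5], [0, 1]]

YL = T − R = [[-5, 12], [1, -1]].
Right-multiplying both sides by L⁻¹ gives Y = (T − R)L⁻¹.
det L = -7, so L⁻¹ = [[1/7, 1], [1/7, 0]].
Y = (T − R)L⁻¹ = [[1, -5], [0, 1]].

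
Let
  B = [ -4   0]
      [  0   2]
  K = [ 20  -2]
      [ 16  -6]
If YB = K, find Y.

Since B sits to the right of Y, Y = KB⁻¹.
B has determinant -8; B⁻¹ = [[-1/4, 0], [0, 1/2]].
Y = KB⁻¹ = [[20, -2], [16, -6]] · [[-1/4, 0], [0, 1/2]] = [[-5, -1], [-4, -3]].

Y = [[-5, -1], [-4, -3]]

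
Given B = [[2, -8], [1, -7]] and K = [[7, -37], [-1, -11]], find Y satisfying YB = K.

Y = [[2, 3], [-3, 5]]

Right-multiplying both sides by B⁻¹ gives Y = KB⁻¹.
det B = -6, so B⁻¹ = [[7/6, -4/3], [1/6, -1/3]].
Y = KB⁻¹ = [[7, -37], [-1, -11]] · [[7/6, -4/3], [1/6, -1/3]] = [[2, 3], [-3, 5]].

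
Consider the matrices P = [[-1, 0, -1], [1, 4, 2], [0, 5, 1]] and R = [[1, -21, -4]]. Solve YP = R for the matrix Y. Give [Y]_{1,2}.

-4

Right-multiplying both sides by P⁻¹ gives Y = RP⁻¹.
det P = 1, so P⁻¹ = [[-6, -5, 4], [-1, -1, 1], [5, 5, -4]].
Y = RP⁻¹ = [[1, -21, -4]] · [[-6, -5, 4], [-1, -1, 1], [5, 5, -4]] = [[-5, -4, -1]].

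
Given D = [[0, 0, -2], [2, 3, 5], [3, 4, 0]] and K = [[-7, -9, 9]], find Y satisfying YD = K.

Y = [[-2, 1, -3]]

Right-multiplying both sides by D⁻¹ gives Y = KD⁻¹.
D has determinant 2; D⁻¹ = [[-10, -4, 3], [15/2, 3, -2], [-1/2, 0, 0]].
Y = KD⁻¹ = [[-7, -9, 9]] · [[-10, -4, 3], [15/2, 3, -2], [-1/2, 0, 0]] = [[-2, 1, -3]].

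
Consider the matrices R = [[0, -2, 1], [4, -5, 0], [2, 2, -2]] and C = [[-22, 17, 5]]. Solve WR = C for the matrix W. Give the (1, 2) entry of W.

-5

Since R sits to the right of W, W = CR⁻¹.
det R = 2; the adjugate gives R⁻¹ = [[5, -1, 5/2], [4, -1, 2], [9, -2, 4]].
W = CR⁻¹ = [[-22, 17, 5]] · [[5, -1, 5/2], [4, -1, 2], [9, -2, 4]] = [[3, -5, -1]].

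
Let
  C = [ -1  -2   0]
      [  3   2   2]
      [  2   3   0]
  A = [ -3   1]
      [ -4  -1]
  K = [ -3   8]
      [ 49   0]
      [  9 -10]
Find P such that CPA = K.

Isolating P: multiply by C⁻¹ from the left and A⁻¹ from the right, so P = C⁻¹KA⁻¹.
C has determinant -2; C⁻¹ = [[3, 0, 2], [-2, 0, -1], [-5/2, 1/2, -2]].
det A = 7, so A⁻¹ = [[-1/7, -1/7], [4/7, -3/7]].
C⁻¹K = [[9, 4], [-3, -6], [14, 0]].
P = (C⁻¹K)A⁻¹ = [[1, -3], [-3, 3], [-2, -2]].

P = [[1, -3], [-3, 3], [-2, -2]]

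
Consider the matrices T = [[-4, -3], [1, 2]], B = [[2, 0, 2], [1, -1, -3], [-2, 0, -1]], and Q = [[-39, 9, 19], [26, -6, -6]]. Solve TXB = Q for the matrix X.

Left-multiply by T⁻¹ and right-multiply by B⁻¹: X = T⁻¹QB⁻¹.
det T = -5, so T⁻¹ = [[-2/5, -3/5], [1/5, 4/5]].
B has determinant -2; B⁻¹ = [[-1/2, 0, -1], [-7/2, -1, -4], [1, 0, 1]].
T⁻¹Q = [[0, 0, -4], [13, -3, -1]].
X = (T⁻¹Q)B⁻¹ = [[-4, 0, -4], [3, 3, -2]].

X = [[-4, 0, -4], [3, 3, -2]]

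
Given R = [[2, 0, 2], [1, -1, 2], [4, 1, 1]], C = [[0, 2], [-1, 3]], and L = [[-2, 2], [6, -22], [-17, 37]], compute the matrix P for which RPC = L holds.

P = [[-3, 4], [3, 4], [2, -3]]

Left-multiply by R⁻¹ and right-multiply by C⁻¹: P = R⁻¹LC⁻¹.
det R = 4, so R⁻¹ = [[-3/4, 1/2, 1/2], [7/4, -3/2, -1/2], [5/4, -1/2, -1/2]].
det C = 2, so C⁻¹ = [[3/2, -1], [1/2, 0]].
R⁻¹L = [[-4, 6], [-4, 18], [3, -5]].
P = (R⁻¹L)C⁻¹ = [[-3, 4], [3, 4], [2, -3]].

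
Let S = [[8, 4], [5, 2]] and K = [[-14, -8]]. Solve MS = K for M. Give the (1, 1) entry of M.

Right-multiplying both sides by S⁻¹ gives M = KS⁻¹.
S has determinant -4; S⁻¹ = [[-1/2, 1], [5/4, -2]].
M = KS⁻¹ = [[-14, -8]] · [[-1/2, 1], [5/4, -2]] = [[-3, 2]].

-3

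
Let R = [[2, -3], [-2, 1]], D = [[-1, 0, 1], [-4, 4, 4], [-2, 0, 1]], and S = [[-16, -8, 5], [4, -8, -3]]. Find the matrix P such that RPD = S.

Left-multiply by R⁻¹ and right-multiply by D⁻¹: P = R⁻¹SD⁻¹.
det R = -4, so R⁻¹ = [[-1/4, -3/4], [-1/2, -1/2]].
det D = 4, so D⁻¹ = [[1, 0, -1], [-1, 1/4, 0], [2, 0, -1]].
R⁻¹S = [[1, 8, 1], [6, 8, -1]].
P = (R⁻¹S)D⁻¹ = [[-5, 2, -2], [-4, 2, -5]].

P = [[-5, 2, -2], [-4, 2, -5]]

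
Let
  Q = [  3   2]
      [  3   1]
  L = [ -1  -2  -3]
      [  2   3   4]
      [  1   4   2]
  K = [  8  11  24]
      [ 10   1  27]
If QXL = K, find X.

X = Q⁻¹KL⁻¹ (apply Q⁻¹ on the left and L⁻¹ on the right).
det Q = -3; the adjugate gives Q⁻¹ = [[-1/3, 2/3], [1, -1]].
det L = -5, so L⁻¹ = [[2, 8/5, -1/5], [0, -1/5, 2/5], [-1, -2/5, -1/5]].
Q⁻¹K = [[4, -3, 10], [-2, 10, -3]].
X = (Q⁻¹K)L⁻¹ = [[-2, 3, -4], [-1, -4, 5]].

X = [[-2, 3, -4], [-1, -4, 5]]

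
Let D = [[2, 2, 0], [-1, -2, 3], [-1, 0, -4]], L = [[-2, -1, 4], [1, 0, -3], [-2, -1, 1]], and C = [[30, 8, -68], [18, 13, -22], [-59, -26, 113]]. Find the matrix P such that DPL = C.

P = [[-2, 3, -4], [-1, 4, 3], [-5, 1, 0]]

P = D⁻¹CL⁻¹ (apply D⁻¹ on the left and L⁻¹ on the right).
D has determinant 2; D⁻¹ = [[4, 4, 3], [-7/2, -4, -3], [-1, -1, -1]].
L has determinant -3; L⁻¹ = [[1, 1, -1], [-5/3, -2, 2/3], [1/3, 0, -1/3]].
D⁻¹C = [[15, 6, -21], [0, -2, -13], [11, 5, -23]].
P = (D⁻¹C)L⁻¹ = [[-2, 3, -4], [-1, 4, 3], [-5, 1, 0]].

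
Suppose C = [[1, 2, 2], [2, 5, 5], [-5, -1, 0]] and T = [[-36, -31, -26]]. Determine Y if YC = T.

Y = [[-3, -4, 5]]

C is on the right of Y, so right-multiply by C⁻¹: Y = TC⁻¹.
det C = 1, so C⁻¹ = [[5, -2, 0], [-25, 10, -1], [23, -9, 1]].
Y = TC⁻¹ = [[-36, -31, -26]] · [[5, -2, 0], [-25, 10, -1], [23, -9, 1]] = [[-3, -4, 5]].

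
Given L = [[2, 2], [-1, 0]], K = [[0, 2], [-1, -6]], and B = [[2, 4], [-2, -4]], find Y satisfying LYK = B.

Y = [[-4, -2], [2, 1]]

Left-multiply by L⁻¹ and right-multiply by K⁻¹: Y = L⁻¹BK⁻¹.
det L = 2, so L⁻¹ = [[0, -1], [1/2, 1]].
det K = 2; the adjugate gives K⁻¹ = [[-3, -1], [1/2, 0]].
L⁻¹B = [[2, 4], [-1, -2]].
Y = (L⁻¹B)K⁻¹ = [[-4, -2], [2, 1]].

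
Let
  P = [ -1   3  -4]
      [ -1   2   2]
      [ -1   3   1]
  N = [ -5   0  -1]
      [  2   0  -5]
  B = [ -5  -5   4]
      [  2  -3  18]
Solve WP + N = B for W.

WP = B − N = [[0, -5, 5], [0, -3, 23]].
Right-multiplying both sides by P⁻¹ gives W = (B − N)P⁻¹.
det P = 5, so P⁻¹ = [[-4/5, -3, 14/5], [-1/5, -1, 6/5], [-1/5, 0, 1/5]].
W = (B − N)P⁻¹ = [[0, 5, -5], [-4, 3, 1]].

W = [[0, 5, -5], [-4, 3, 1]]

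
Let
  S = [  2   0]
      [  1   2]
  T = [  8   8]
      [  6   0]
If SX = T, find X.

X = [[4, 4], [1, -2]]

S is on the left of X, so left-multiply by S⁻¹: X = S⁻¹T.
det S = 4, so S⁻¹ = [[1/2, 0], [-1/4, 1/2]].
X = S⁻¹T = [[1/2, 0], [-1/4, 1/2]] · [[8, 8], [6, 0]] = [[4, 4], [1, -2]].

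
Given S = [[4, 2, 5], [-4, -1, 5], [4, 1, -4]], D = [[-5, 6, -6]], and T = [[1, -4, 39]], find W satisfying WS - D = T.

W = [[3, 2, -2]]

WS = T + D = [[-4, 2, 33]].
S is on the right of W, so right-multiply by S⁻¹: W = (T + D)S⁻¹.
det S = 4, so S⁻¹ = [[-1/4, 13/4, 15/4], [1, -9, -10], [0, 1, 1]].
W = (T + D)S⁻¹ = [[3, 2, -2]].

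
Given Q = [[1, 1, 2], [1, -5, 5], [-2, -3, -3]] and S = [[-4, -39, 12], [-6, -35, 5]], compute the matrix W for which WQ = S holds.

W = [[1, 5, 5], [0, 4, 5]]

Q is on the right of W, so right-multiply by Q⁻¹: W = SQ⁻¹.
det Q = -3; the adjugate gives Q⁻¹ = [[-10, 1, -5], [7/3, -1/3, 1], [13/3, -1/3, 2]].
W = SQ⁻¹ = [[-4, -39, 12], [-6, -35, 5]] · [[-10, 1, -5], [7/3, -1/3, 1], [13/3, -1/3, 2]] = [[1, 5, 5], [0, 4, 5]].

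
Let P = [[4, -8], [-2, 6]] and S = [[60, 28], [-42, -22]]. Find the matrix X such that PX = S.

X = [[3, -1], [-6, -4]]

P is on the left of X, so left-multiply by P⁻¹: X = P⁻¹S.
det P = 8, so P⁻¹ = [[3/4, 1], [1/4, 1/2]].
X = P⁻¹S = [[3/4, 1], [1/4, 1/2]] · [[60, 28], [-42, -22]] = [[3, -1], [-6, -4]].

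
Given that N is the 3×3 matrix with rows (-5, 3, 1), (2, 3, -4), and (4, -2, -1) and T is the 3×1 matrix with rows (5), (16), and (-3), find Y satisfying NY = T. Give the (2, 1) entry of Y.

N is on the left of Y, so left-multiply by N⁻¹: Y = N⁻¹T.
det N = -3, so N⁻¹ = [[11/3, -1/3, 5], [14/3, -1/3, 6], [16/3, -2/3, 7]].
Y = N⁻¹T = [[11/3, -1/3, 5], [14/3, -1/3, 6], [16/3, -2/3, 7]] · [[5], [16], [-3]] = [[-2], [0], [-5]].

0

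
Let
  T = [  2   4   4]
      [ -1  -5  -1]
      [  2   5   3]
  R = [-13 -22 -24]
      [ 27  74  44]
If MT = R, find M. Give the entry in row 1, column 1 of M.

-3

Right-multiplying both sides by T⁻¹ gives M = RT⁻¹.
det T = 4, so T⁻¹ = [[-5/2, 2, 4], [1/4, -1/2, -1/2], [5/4, -1/2, -3/2]].
M = RT⁻¹ = [[-13, -22, -24], [27, 74, 44]] · [[-5/2, 2, 4], [1/4, -1/2, -1/2], [5/4, -1/2, -3/2]] = [[-3, -3, -5], [6, -5, 5]].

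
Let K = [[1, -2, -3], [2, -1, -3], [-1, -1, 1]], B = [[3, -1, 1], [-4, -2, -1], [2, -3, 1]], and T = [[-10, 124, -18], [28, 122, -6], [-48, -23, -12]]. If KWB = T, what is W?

W = [[-2, -5, -1], [4, -1, 5], [0, 5, 5]]

Isolating W: multiply by K⁻¹ from the left and B⁻¹ from the right, so W = K⁻¹TB⁻¹.
det K = 3, so K⁻¹ = [[-4/3, 5/3, 1], [1/3, -2/3, -1], [-1, 1, 1]].
det B = -1, so B⁻¹ = [[5, 2, -3], [-2, -1, 1], [-16, -7, 10]].
K⁻¹T = [[12, 15, 2], [26, -17, 10], [-10, -25, 0]].
W = (K⁻¹T)B⁻¹ = [[-2, -5, -1], [4, -1, 5], [0, 5, 5]].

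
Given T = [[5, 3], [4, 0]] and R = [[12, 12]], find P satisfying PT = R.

P = [[4, -2]]

Since T sits to the right of P, P = RT⁻¹.
det T = -12, so T⁻¹ = [[0, 1/4], [1/3, -5/12]].
P = RT⁻¹ = [[12, 12]] · [[0, 1/4], [1/3, -5/12]] = [[4, -2]].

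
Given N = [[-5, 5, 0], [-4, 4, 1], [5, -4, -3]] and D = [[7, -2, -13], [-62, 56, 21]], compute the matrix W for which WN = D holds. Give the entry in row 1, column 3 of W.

Right-multiplying both sides by N⁻¹ gives W = DN⁻¹.
det N = 5; the adjugate gives N⁻¹ = [[-8/5, 3, 1], [-7/5, 3, 1], [-4/5, 1, 0]].
W = DN⁻¹ = [[7, -2, -13], [-62, 56, 21]] · [[-8/5, 3, 1], [-7/5, 3, 1], [-4/5, 1, 0]] = [[2, 2, 5], [4, 3, -6]].

5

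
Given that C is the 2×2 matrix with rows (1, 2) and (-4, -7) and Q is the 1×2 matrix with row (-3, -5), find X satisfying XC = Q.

Right-multiplying both sides by C⁻¹ gives X = QC⁻¹.
C has determinant 1; C⁻¹ = [[-7, -2], [4, 1]].
X = QC⁻¹ = [[-3, -5]] · [[-7, -2], [4, 1]] = [[1, 1]].

X = [[1, 1]]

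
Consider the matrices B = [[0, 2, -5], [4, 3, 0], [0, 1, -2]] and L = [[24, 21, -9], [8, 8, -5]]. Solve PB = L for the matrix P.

P = [[3, 6, -3], [1, 2, 0]]

Since B sits to the right of P, P = LB⁻¹.
det B = -4; the adjugate gives B⁻¹ = [[3/2, 1/4, -15/4], [-2, 0, 5], [-1, 0, 2]].
P = LB⁻¹ = [[24, 21, -9], [8, 8, -5]] · [[3/2, 1/4, -15/4], [-2, 0, 5], [-1, 0, 2]] = [[3, 6, -3], [1, 2, 0]].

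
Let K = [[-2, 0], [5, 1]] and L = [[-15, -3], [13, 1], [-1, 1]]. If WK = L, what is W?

W = [[0, -3], [-4, 1], [3, 1]]

Since K sits to the right of W, W = LK⁻¹.
det K = -2; the adjugate gives K⁻¹ = [[-1/2, 0], [5/2, 1]].
W = LK⁻¹ = [[-15, -3], [13, 1], [-1, 1]] · [[-1/2, 0], [5/2, 1]] = [[0, -3], [-4, 1], [3, 1]].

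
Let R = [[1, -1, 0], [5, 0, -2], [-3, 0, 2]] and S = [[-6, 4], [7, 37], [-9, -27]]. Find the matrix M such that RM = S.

Since R multiplies M on the left, M = R⁻¹S.
det R = 4; the adjugate gives R⁻¹ = [[0, 1/2, 1/2], [-1, 1/2, 1/2], [0, 3/4, 5/4]].
M = R⁻¹S = [[0, 1/2, 1/2], [-1, 1/2, 1/2], [0, 3/4, 5/4]] · [[-6, 4], [7, 37], [-9, -27]] = [[-1, 5], [5, 1], [-6, -6]].

M = [[-1, 5], [5, 1], [-6, -6]]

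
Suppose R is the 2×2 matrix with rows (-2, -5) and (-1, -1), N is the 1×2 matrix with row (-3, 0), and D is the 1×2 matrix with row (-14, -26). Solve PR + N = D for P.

PR = D − N = [[-11, -26]].
R is on the right of P, so right-multiply by R⁻¹: P = (D − N)R⁻¹.
det R = -3; the adjugate gives R⁻¹ = [[1/3, -5/3], [-1/3, 2/3]].
P = (D − N)R⁻¹ = [[5, 1]].

P = [[5, 1]]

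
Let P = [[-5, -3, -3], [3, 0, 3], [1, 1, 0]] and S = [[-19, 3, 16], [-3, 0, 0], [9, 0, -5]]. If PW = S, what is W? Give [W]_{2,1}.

4

Left-multiplying both sides by P⁻¹ gives W = P⁻¹S.
det P = -3; the adjugate gives P⁻¹ = [[1, 1, 3], [-1, -1, -2], [-1, -2/3, -3]].
W = P⁻¹S = [[1, 1, 3], [-1, -1, -2], [-1, -2/3, -3]] · [[-19, 3, 16], [-3, 0, 0], [9, 0, -5]] = [[5, 3, 1], [4, -3, -6], [-6, -3, -1]].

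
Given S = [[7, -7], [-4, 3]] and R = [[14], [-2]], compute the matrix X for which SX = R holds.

X = [[-4], [-6]]

Since S multiplies X on the left, X = S⁻¹R.
det S = -7, so S⁻¹ = [[-3/7, -1], [-4/7, -1]].
X = S⁻¹R = [[-3/7, -1], [-4/7, -1]] · [[14], [-2]] = [[-4], [-6]].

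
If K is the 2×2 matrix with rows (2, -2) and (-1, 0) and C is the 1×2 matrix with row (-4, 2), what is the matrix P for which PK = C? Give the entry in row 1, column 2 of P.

2

Since K sits to the right of P, P = CK⁻¹.
det K = -2; the adjugate gives K⁻¹ = [[0, -1], [-1/2, -1]].
P = CK⁻¹ = [[-4, 2]] · [[0, -1], [-1/2, -1]] = [[-1, 2]].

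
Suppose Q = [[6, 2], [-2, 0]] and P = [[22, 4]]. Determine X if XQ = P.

X = [[2, -5]]

Right-multiplying both sides by Q⁻¹ gives X = PQ⁻¹.
Q has determinant 4; Q⁻¹ = [[0, -1/2], [1/2, 3/2]].
X = PQ⁻¹ = [[22, 4]] · [[0, -1/2], [1/2, 3/2]] = [[2, -5]].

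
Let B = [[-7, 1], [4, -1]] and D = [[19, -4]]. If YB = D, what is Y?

Y = [[-1, 3]]

B is on the right of Y, so right-multiply by B⁻¹: Y = DB⁻¹.
B has determinant 3; B⁻¹ = [[-1/3, -1/3], [-4/3, -7/3]].
Y = DB⁻¹ = [[19, -4]] · [[-1/3, -1/3], [-4/3, -7/3]] = [[-1, 3]].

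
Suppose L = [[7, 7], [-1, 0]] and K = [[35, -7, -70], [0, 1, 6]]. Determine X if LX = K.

Left-multiplying both sides by L⁻¹ gives X = L⁻¹K.
det L = 7; the adjugate gives L⁻¹ = [[0, -1], [1/7, 1]].
X = L⁻¹K = [[0, -1], [1/7, 1]] · [[35, -7, -70], [0, 1, 6]] = [[0, -1, -6], [5, 0, -4]].

X = [[0, -1, -6], [5, 0, -4]]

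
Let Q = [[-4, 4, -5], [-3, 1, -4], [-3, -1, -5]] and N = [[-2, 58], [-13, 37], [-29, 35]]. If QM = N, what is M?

Q is on the left of M, so left-multiply by Q⁻¹: M = Q⁻¹N.
det Q = -6; the adjugate gives Q⁻¹ = [[3/2, -25/6, 11/6], [1/2, -5/6, 1/6], [-1, 8/3, -4/3]].
M = Q⁻¹N = [[3/2, -25/6, 11/6], [1/2, -5/6, 1/6], [-1, 8/3, -4/3]] · [[-2, 58], [-13, 37], [-29, 35]] = [[-2, -3], [5, 4], [6, -6]].

M = [[-2, -3], [5, 4], [6, -6]]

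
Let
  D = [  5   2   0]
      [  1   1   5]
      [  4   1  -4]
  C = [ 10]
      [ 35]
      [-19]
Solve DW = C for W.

D is on the left of W, so left-multiply by D⁻¹: W = D⁻¹C.
det D = 3; the adjugate gives D⁻¹ = [[-3, 8/3, 10/3], [8, -20/3, -25/3], [-1, 1, 1]].
W = D⁻¹C = [[-3, 8/3, 10/3], [8, -20/3, -25/3], [-1, 1, 1]] · [[10], [35], [-19]] = [[0], [5], [6]].

W = [[0], [5], [6]]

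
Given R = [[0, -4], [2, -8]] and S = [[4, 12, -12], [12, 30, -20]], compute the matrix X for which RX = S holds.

Since R multiplies X on the left, X = R⁻¹S.
det R = 8; the adjugate gives R⁻¹ = [[-1, 1/2], [-1/4, 0]].
X = R⁻¹S = [[-1, 1/2], [-1/4, 0]] · [[4, 12, -12], [12, 30, -20]] = [[2, 3, 2], [-1, -3, 3]].

X = [[2, 3, 2], [-1, -3, 3]]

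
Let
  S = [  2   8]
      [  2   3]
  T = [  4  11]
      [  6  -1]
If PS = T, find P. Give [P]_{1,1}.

Since S sits to the right of P, P = TS⁻¹.
S has determinant -10; S⁻¹ = [[-3/10, 4/5], [1/5, -1/5]].
P = TS⁻¹ = [[4, 11], [6, -1]] · [[-3/10, 4/5], [1/5, -1/5]] = [[1, 1], [-2, 5]].

1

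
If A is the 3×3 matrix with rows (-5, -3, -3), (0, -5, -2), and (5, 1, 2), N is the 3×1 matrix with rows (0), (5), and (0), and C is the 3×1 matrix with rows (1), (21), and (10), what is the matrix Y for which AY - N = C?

AY = C + N = [[1], [26], [10]].
Left-multiplying both sides by A⁻¹ gives Y = A⁻¹(C + N).
A has determinant -5; A⁻¹ = [[8/5, -3/5, 9/5], [2, -1, 2], [-5, 2, -5]].
Y = A⁻¹(C + N) = [[4], [-4], [-3]].

Y = [[4], [-4], [-3]]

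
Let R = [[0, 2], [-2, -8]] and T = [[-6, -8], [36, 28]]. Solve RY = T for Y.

R is on the left of Y, so left-multiply by R⁻¹: Y = R⁻¹T.
det R = 4; the adjugate gives R⁻¹ = [[-2, -1/2], [1/2, 0]].
Y = R⁻¹T = [[-2, -1/2], [1/2, 0]] · [[-6, -8], [36, 28]] = [[-6, 2], [-3, -4]].

Y = [[-6, 2], [-3, -4]]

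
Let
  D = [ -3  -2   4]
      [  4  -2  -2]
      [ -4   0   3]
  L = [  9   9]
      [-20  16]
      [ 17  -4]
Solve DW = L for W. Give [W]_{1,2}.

1

Left-multiplying both sides by D⁻¹ gives W = D⁻¹L.
det D = -6, so D⁻¹ = [[1, -1, -2], [2/3, -7/6, -5/3], [4/3, -4/3, -7/3]].
W = D⁻¹L = [[1, -1, -2], [2/3, -7/6, -5/3], [4/3, -4/3, -7/3]] · [[9, 9], [-20, 16], [17, -4]] = [[-5, 1], [1, -6], [-1, 0]].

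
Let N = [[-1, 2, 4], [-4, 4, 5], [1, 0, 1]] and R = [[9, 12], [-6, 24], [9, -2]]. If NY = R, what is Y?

Left-multiplying both sides by N⁻¹ gives Y = N⁻¹R.
det N = -2, so N⁻¹ = [[-2, 1, 3], [-9/2, 5/2, 11/2], [2, -1, -2]].
Y = N⁻¹R = [[-2, 1, 3], [-9/2, 5/2, 11/2], [2, -1, -2]] · [[9, 12], [-6, 24], [9, -2]] = [[3, -6], [-6, -5], [6, 4]].

Y = [[3, -6], [-6, -5], [6, 4]]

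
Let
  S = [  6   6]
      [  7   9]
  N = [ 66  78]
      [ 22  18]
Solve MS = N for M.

S is on the right of M, so right-multiply by S⁻¹: M = NS⁻¹.
det S = 12, so S⁻¹ = [[3/4, -1/2], [-7/12, 1/2]].
M = NS⁻¹ = [[66, 78], [22, 18]] · [[3/4, -1/2], [-7/12, 1/2]] = [[4, 6], [6, -2]].

M = [[4, 6], [6, -2]]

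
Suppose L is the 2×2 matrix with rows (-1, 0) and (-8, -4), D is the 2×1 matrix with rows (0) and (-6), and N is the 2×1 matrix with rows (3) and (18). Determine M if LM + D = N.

M = [[-3], [0]]

LM = N − D = [[3], [24]].
Since L multiplies M on the left, M = L⁻¹(N − D).
L has determinant 4; L⁻¹ = [[-1, 0], [2, -1/4]].
M = L⁻¹(N − D) = [[-3], [0]].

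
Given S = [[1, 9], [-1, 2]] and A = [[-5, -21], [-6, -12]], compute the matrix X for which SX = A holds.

Since S multiplies X on the left, X = S⁻¹A.
S has determinant 11; S⁻¹ = [[2/11, -9/11], [1/11, 1/11]].
X = S⁻¹A = [[2/11, -9/11], [1/11, 1/11]] · [[-5, -21], [-6, -12]] = [[4, 6], [-1, -3]].

X = [[4, 6], [-1, -3]]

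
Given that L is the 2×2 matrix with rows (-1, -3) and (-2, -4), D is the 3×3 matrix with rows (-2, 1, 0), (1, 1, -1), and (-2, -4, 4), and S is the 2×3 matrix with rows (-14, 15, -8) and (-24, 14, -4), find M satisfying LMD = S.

M = [[-1, 2, -2], [-2, 2, 2]]

M = L⁻¹SD⁻¹ (apply L⁻¹ on the left and D⁻¹ on the right).
L has determinant -2; L⁻¹ = [[2, -3/2], [-1, 1/2]].
det D = -2, so D⁻¹ = [[0, 2, 1/2], [1, 4, 1], [1, 5, 3/2]].
L⁻¹S = [[8, 9, -10], [2, -8, 6]].
M = (L⁻¹S)D⁻¹ = [[-1, 2, -2], [-2, 2, 2]].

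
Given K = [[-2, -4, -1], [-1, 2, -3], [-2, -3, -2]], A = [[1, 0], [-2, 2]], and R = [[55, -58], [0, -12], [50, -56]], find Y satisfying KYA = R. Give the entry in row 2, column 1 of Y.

Isolating Y: multiply by K⁻¹ from the left and A⁻¹ from the right, so Y = K⁻¹RA⁻¹.
det K = 3, so K⁻¹ = [[-13/3, -5/3, 14/3], [4/3, 2/3, -5/3], [7/3, 2/3, -8/3]].
det A = 2, so A⁻¹ = [[1, 0], [1, 1/2]].
K⁻¹R = [[-5, 10], [-10, 8], [-5, 6]].
Y = (K⁻¹R)A⁻¹ = [[5, 5], [-2, 4], [1, 3]].

-2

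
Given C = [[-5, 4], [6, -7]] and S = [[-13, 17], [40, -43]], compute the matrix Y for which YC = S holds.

Y = [[-1, -3], [-2, 5]]

Right-multiplying both sides by C⁻¹ gives Y = SC⁻¹.
C has determinant 11; C⁻¹ = [[-7/11, -4/11], [-6/11, -5/11]].
Y = SC⁻¹ = [[-13, 17], [40, -43]] · [[-7/11, -4/11], [-6/11, -5/11]] = [[-1, -3], [-2, 5]].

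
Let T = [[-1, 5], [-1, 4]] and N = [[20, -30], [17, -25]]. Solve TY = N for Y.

Since T multiplies Y on the left, Y = T⁻¹N.
T has determinant 1; T⁻¹ = [[4, -5], [1, -1]].
Y = T⁻¹N = [[4, -5], [1, -1]] · [[20, -30], [17, -25]] = [[-5, 5], [3, -5]].

Y = [[-5, 5], [3, -5]]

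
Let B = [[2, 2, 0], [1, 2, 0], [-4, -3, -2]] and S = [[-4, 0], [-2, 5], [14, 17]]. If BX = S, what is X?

Left-multiplying both sides by B⁻¹ gives X = B⁻¹S.
det B = -4, so B⁻¹ = [[1, -1, 0], [-1/2, 1, 0], [-5/4, 1/2, -1/2]].
X = B⁻¹S = [[1, -1, 0], [-1/2, 1, 0], [-5/4, 1/2, -1/2]] · [[-4, 0], [-2, 5], [14, 17]] = [[-2, -5], [0, 5], [-3, -6]].

X = [[-2, -5], [0, 5], [-3, -6]]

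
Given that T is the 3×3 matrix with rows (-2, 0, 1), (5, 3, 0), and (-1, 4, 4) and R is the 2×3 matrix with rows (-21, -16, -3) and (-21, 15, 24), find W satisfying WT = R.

T is on the right of W, so right-multiply by T⁻¹: W = RT⁻¹.
T has determinant -1; T⁻¹ = [[-12, -4, 3], [20, 7, -5], [-23, -8, 6]].
W = RT⁻¹ = [[-21, -16, -3], [-21, 15, 24]] · [[-12, -4, 3], [20, 7, -5], [-23, -8, 6]] = [[1, -4, -1], [0, -3, 6]].

W = [[1, -4, -1], [0, -3, 6]]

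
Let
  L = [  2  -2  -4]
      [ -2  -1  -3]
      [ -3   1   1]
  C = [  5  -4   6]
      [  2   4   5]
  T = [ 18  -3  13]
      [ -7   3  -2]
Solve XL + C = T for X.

X = [[1, -4, -1], [3, 0, 5]]

XL = T − C = [[13, 1, 7], [-9, -1, -7]].
L is on the right of X, so right-multiply by L⁻¹: X = (T − C)L⁻¹.
det L = 2, so L⁻¹ = [[1, -1, 1], [11/2, -5, 7], [-5/2, 2, -3]].
X = (T − C)L⁻¹ = [[1, -4, -1], [3, 0, 5]].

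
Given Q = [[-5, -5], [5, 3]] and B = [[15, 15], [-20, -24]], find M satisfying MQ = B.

Q is on the right of M, so right-multiply by Q⁻¹: M = BQ⁻¹.
Q has determinant 10; Q⁻¹ = [[3/10, 1/2], [-1/2, -1/2]].
M = BQ⁻¹ = [[15, 15], [-20, -24]] · [[3/10, 1/2], [-1/2, -1/2]] = [[-3, 0], [6, 2]].

M = [[-3, 0], [6, 2]]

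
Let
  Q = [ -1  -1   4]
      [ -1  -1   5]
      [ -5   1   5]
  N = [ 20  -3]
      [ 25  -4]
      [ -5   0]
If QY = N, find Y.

Y = [[5, -1], [-5, 0], [5, -1]]

Left-multiplying both sides by Q⁻¹ gives Y = Q⁻¹N.
Q has determinant 6; Q⁻¹ = [[-5/3, 3/2, -1/6], [-10/3, 5/2, 1/6], [-1, 1, 0]].
Y = Q⁻¹N = [[-5/3, 3/2, -1/6], [-10/3, 5/2, 1/6], [-1, 1, 0]] · [[20, -3], [25, -4], [-5, 0]] = [[5, -1], [-5, 0], [5, -1]].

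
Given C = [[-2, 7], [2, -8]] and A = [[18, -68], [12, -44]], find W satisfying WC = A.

Since C sits to the right of W, W = AC⁻¹.
C has determinant 2; C⁻¹ = [[-4, -7/2], [-1, -1]].
W = AC⁻¹ = [[18, -68], [12, -44]] · [[-4, -7/2], [-1, -1]] = [[-4, 5], [-4, 2]].

W = [[-4, 5], [-4, 2]]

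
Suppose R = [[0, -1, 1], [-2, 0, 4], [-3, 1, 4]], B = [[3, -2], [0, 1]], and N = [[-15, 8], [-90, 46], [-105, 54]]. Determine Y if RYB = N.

Left-multiply by R⁻¹ and right-multiply by B⁻¹: Y = R⁻¹NB⁻¹.
det R = 2; the adjugate gives R⁻¹ = [[-2, 5/2, -2], [-2, 3/2, -1], [-1, 3/2, -1]].
det B = 3; the adjugate gives B⁻¹ = [[1/3, 2/3], [0, 1]].
R⁻¹N = [[15, -9], [0, -1], [-15, 7]].
Y = (R⁻¹N)B⁻¹ = [[5, 1], [0, -1], [-5, -3]].

Y = [[5, 1], [0, -1], [-5, -3]]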